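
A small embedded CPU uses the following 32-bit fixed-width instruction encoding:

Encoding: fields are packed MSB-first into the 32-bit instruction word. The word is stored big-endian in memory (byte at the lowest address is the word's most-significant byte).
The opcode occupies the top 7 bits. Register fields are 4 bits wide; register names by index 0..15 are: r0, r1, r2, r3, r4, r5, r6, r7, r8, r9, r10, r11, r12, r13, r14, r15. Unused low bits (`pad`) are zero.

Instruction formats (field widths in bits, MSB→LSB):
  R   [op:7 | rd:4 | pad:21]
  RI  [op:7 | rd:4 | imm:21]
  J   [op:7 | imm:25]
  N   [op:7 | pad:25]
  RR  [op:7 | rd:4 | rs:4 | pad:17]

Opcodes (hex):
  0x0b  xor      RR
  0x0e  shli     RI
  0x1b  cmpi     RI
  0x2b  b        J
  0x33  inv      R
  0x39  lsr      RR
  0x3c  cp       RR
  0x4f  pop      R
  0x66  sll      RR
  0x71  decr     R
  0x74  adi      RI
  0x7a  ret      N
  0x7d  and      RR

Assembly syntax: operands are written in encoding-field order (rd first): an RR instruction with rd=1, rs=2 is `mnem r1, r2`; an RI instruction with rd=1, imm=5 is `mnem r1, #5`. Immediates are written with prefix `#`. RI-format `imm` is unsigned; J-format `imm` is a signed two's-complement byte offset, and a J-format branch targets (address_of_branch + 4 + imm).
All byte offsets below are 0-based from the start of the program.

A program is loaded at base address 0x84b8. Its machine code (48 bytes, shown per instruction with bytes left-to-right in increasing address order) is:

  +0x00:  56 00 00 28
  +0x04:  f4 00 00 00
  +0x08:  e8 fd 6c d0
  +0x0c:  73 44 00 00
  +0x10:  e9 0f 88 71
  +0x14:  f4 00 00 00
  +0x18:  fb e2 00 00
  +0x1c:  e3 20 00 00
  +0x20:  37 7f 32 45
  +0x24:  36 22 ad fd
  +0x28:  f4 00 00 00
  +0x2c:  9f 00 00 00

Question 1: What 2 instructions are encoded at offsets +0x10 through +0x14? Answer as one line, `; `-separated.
+0x10: e9 0f 88 71 ⇒ word 0xe90f8871 (big)
  opcode bits[31:25]=0x74: adi/RI
  rd: (w>>21)&0xf=0x8 → r8
  imm: (w>>0)&0x1fffff=0xf8871 → #1017969
+0x14: f4 00 00 00 ⇒ word 0xf4000000 (big)
  opcode bits[31:25]=0x7a: ret/N

adi r8, #1017969; ret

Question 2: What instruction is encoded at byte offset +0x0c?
@+0c  big-endian(73 44 00 00) = 0x73440000
  opcode bits[31:25]=0x39: lsr/RR
  rd: (w>>21)&0xf=0xa → r10
  rs: (w>>17)&0xf=0x2 → r2

lsr r10, r2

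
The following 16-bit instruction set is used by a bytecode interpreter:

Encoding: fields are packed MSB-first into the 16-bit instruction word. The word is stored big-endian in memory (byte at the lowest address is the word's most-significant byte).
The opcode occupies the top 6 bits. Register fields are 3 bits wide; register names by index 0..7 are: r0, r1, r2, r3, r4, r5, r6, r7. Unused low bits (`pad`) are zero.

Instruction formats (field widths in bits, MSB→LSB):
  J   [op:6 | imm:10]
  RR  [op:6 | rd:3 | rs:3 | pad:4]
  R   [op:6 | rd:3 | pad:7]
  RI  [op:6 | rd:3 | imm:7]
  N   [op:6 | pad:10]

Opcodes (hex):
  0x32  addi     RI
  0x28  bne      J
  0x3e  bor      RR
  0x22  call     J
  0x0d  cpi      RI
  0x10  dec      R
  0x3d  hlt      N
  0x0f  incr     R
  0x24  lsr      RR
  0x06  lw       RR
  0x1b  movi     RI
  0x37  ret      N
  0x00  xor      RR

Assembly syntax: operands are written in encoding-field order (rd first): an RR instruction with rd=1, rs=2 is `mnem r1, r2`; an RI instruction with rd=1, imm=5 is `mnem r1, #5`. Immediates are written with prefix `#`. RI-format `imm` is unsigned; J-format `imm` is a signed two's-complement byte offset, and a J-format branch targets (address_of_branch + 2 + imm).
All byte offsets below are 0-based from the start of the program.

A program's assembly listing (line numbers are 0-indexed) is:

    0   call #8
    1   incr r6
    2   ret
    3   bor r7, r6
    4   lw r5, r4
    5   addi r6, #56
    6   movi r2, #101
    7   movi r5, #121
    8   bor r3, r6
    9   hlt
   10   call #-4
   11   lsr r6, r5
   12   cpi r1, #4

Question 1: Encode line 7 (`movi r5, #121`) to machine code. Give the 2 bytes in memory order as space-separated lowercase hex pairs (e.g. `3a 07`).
line 7 (movi): pack op=0x1b:6|rd=5:3|imm=121:7 = 0x6ef9; big→ 6e f9

6e f9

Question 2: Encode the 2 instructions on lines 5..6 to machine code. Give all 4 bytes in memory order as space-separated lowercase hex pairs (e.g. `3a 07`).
cb 38 6d 65

line 5 (addi): pack op=0x32:6|rd=6:3|imm=56:7 = 0xcb38; big→ cb 38
line 6 (movi): pack op=0x1b:6|rd=2:3|imm=101:7 = 0x6d65; big→ 6d 65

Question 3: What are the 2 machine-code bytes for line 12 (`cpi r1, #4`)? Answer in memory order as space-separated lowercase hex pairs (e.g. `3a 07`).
34 84

12. cpi fields op=0xd:6|rd=1:3|imm=4:7 → word 3484h → 34 84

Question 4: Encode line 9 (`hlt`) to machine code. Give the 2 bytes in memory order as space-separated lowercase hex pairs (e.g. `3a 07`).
line 9 (hlt): pack op=0x3d:6|pad=0:10 = 0xf400; big→ f4 00

f4 00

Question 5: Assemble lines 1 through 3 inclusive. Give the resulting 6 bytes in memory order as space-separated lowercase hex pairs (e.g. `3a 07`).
3f 00 dc 00 fb e0

L1: incr op=0xf:6|rd=6:3|pad=0:7 ⇒ 0x3f00 ⇒ big 3f 00
L2: ret op=0x37:6|pad=0:10 ⇒ 0xdc00 ⇒ big dc 00
L3: bor op=0x3e:6|rd=7:3|rs=6:3|pad=0:4 ⇒ 0xfbe0 ⇒ big fb e0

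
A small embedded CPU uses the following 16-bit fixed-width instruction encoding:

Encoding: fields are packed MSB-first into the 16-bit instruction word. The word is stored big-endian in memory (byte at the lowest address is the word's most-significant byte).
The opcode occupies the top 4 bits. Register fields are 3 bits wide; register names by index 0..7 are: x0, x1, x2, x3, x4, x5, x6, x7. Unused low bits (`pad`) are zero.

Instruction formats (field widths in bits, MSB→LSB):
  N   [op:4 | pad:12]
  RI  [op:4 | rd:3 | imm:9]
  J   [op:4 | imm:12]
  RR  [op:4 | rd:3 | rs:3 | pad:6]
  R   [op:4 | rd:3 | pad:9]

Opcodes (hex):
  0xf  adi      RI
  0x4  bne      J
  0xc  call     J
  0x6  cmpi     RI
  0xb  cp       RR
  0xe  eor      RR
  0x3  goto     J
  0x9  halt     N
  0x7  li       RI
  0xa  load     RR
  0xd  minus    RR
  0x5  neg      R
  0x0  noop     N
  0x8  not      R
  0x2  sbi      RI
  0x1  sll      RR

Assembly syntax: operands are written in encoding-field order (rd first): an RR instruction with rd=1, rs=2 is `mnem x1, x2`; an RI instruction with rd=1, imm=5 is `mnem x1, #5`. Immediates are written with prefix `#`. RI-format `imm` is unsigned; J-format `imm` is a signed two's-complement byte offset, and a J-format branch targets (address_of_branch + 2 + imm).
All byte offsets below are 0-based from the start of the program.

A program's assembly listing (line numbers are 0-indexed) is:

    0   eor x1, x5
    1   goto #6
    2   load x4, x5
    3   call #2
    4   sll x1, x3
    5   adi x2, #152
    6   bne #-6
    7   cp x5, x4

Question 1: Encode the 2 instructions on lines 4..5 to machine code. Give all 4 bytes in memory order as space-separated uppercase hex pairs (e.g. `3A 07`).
L4: sll op=0x1:4|rd=1:3|rs=3:3|pad=0:6 ⇒ 0x12c0 ⇒ big 12 c0
L5: adi op=0xf:4|rd=2:3|imm=152:9 ⇒ 0xf498 ⇒ big f4 98

12 C0 F4 98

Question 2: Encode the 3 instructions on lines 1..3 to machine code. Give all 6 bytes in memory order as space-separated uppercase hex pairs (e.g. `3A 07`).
30 06 A9 40 C0 02

line 1 (goto): pack op=0x3:4|imm=6:12 = 0x3006; big→ 30 06
line 2 (load): pack op=0xa:4|rd=4:3|rs=5:3|pad=0:6 = 0xa940; big→ a9 40
line 3 (call): pack op=0xc:4|imm=2:12 = 0xc002; big→ c0 02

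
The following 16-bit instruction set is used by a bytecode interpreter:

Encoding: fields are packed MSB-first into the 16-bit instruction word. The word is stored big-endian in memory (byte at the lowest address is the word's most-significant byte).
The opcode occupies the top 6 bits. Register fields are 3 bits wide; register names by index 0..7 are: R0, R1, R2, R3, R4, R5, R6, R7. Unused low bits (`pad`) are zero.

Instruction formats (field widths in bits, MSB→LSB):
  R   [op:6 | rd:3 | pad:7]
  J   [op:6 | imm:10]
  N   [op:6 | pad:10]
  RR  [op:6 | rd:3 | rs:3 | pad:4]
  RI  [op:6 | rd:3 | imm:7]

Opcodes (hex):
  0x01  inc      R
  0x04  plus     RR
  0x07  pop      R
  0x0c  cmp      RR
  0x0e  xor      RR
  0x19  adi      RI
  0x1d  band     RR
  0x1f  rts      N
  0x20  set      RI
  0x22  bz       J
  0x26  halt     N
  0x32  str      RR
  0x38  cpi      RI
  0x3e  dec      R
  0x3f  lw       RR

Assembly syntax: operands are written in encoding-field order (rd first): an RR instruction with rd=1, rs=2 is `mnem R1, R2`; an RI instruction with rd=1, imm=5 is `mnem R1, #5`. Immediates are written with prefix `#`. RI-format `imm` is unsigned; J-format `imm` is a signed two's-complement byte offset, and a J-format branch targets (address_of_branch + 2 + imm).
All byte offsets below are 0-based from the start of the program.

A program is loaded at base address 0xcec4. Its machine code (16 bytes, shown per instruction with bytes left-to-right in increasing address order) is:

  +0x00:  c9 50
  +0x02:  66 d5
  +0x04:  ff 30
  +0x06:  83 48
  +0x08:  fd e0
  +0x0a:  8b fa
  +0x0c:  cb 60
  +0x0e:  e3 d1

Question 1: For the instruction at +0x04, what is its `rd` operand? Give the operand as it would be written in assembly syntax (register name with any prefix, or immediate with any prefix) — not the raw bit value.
@+04  big-endian(ff 30) = 0xff30
  top 6b → 0x3f → lw [RR]
  [9:7] rd=6 = R6
  [6:4] rs=3 = R3

R6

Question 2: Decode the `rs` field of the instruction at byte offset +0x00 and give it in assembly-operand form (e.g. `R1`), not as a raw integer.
R5

@+00  big-endian(c9 50) = 0xc950
  opcode bits[15:10]=0x32: str/RR
  rd: (w>>7)&0x7=0x2 → R2
  rs: (w>>4)&0x7=0x5 → R5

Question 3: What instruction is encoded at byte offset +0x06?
set R6, #72

+0x06: 83 48 ⇒ word 0x8348 (big)
  op=0x8348>>10=0x20 ⇒ set (RI)
  rd@[9:7]=0x6 ⇒ R6
  imm@[6:0]=0x48 ⇒ #72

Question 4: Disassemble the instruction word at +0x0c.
off 0x0c: read cb 60 as big → 0xcb60
  top 6b → 0x32 → str [RR]
  rd: (w>>7)&0x7=0x6 → R6
  rs: (w>>4)&0x7=0x6 → R6

str R6, R6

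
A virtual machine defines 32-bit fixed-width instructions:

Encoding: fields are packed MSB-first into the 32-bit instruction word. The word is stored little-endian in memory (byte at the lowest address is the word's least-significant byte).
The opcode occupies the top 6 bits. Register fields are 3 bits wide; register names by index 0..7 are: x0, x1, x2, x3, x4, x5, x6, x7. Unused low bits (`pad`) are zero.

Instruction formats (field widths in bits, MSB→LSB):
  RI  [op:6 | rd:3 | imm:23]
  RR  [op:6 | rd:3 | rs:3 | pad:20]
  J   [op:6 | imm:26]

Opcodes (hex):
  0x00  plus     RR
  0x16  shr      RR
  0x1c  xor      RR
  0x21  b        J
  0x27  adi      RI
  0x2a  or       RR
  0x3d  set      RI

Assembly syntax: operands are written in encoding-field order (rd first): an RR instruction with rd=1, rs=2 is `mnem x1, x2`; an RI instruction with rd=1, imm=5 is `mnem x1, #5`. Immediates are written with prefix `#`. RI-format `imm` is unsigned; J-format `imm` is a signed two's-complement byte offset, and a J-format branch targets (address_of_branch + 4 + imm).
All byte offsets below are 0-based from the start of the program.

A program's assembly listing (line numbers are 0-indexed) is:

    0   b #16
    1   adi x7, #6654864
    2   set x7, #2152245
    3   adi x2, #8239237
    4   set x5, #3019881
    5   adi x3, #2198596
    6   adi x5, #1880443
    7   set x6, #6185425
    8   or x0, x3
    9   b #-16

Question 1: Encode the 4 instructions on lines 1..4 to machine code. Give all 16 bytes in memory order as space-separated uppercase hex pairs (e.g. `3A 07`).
line 1 (adi): pack op=0x27:6|rd=7:3|imm=6654864:23 = 0x9fe58b90; little→ 90 8b e5 9f
line 2 (set): pack op=0x3d:6|rd=7:3|imm=2152245:23 = 0xf7a0d735; little→ 35 d7 a0 f7
line 3 (adi): pack op=0x27:6|rd=2:3|imm=8239237:23 = 0x9d7db885; little→ 85 b8 7d 9d
line 4 (set): pack op=0x3d:6|rd=5:3|imm=3019881:23 = 0xf6ae1469; little→ 69 14 ae f6

90 8B E5 9F 35 D7 A0 F7 85 B8 7D 9D 69 14 AE F6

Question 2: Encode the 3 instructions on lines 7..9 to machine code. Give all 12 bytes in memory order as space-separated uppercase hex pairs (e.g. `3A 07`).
L7: set op=0x3d:6|rd=6:3|imm=6185425:23 ⇒ 0xf75e61d1 ⇒ little d1 61 5e f7
L8: or op=0x2a:6|rd=0:3|rs=3:3|pad=0:20 ⇒ 0xa8300000 ⇒ little 00 00 30 a8
L9: b op=0x21:6|imm=-16:26 ⇒ 0x87fffff0 ⇒ little f0 ff ff 87

D1 61 5E F7 00 00 30 A8 F0 FF FF 87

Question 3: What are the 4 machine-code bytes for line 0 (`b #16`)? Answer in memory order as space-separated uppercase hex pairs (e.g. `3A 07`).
line 0 (b): pack op=0x21:6|imm=16:26 = 0x84000010; little→ 10 00 00 84

10 00 00 84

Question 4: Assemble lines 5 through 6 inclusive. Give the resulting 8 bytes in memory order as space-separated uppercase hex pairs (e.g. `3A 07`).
44 8C A1 9D 7B B1 9C 9E

line 5 (adi): pack op=0x27:6|rd=3:3|imm=2198596:23 = 0x9da18c44; little→ 44 8c a1 9d
line 6 (adi): pack op=0x27:6|rd=5:3|imm=1880443:23 = 0x9e9cb17b; little→ 7b b1 9c 9e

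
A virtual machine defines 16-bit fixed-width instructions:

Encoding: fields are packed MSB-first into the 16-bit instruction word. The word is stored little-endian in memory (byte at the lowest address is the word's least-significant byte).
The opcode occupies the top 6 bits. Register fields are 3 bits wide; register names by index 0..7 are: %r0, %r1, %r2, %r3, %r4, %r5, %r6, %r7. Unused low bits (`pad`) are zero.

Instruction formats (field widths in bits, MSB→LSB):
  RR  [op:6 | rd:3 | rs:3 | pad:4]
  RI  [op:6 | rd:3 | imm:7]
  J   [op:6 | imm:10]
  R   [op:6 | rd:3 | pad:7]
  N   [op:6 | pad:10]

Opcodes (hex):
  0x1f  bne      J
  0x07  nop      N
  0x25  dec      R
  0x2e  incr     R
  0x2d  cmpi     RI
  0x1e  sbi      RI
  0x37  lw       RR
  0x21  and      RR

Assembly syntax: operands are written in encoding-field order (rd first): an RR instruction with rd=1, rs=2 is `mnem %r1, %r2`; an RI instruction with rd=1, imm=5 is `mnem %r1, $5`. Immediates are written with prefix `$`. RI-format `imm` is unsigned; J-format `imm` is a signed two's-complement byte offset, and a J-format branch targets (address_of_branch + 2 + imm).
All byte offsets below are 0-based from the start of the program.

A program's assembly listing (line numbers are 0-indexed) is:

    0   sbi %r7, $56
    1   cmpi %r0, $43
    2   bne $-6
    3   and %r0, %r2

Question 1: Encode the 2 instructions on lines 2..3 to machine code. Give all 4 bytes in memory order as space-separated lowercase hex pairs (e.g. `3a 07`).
2. bne fields op=0x1f:6|imm=-6:10 → word 7ffah → fa 7f
3. and fields op=0x21:6|rd=0:3|rs=2:3|pad=0:4 → word 8420h → 20 84

fa 7f 20 84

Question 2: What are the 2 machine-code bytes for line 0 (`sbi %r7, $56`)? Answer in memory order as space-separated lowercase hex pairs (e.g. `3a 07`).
b8 7b

0. sbi fields op=0x1e:6|rd=7:3|imm=56:7 → word 7bb8h → b8 7b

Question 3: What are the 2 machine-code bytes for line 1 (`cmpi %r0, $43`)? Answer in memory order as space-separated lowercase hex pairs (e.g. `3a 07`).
L1: cmpi op=0x2d:6|rd=0:3|imm=43:7 ⇒ 0xb42b ⇒ little 2b b4

2b b4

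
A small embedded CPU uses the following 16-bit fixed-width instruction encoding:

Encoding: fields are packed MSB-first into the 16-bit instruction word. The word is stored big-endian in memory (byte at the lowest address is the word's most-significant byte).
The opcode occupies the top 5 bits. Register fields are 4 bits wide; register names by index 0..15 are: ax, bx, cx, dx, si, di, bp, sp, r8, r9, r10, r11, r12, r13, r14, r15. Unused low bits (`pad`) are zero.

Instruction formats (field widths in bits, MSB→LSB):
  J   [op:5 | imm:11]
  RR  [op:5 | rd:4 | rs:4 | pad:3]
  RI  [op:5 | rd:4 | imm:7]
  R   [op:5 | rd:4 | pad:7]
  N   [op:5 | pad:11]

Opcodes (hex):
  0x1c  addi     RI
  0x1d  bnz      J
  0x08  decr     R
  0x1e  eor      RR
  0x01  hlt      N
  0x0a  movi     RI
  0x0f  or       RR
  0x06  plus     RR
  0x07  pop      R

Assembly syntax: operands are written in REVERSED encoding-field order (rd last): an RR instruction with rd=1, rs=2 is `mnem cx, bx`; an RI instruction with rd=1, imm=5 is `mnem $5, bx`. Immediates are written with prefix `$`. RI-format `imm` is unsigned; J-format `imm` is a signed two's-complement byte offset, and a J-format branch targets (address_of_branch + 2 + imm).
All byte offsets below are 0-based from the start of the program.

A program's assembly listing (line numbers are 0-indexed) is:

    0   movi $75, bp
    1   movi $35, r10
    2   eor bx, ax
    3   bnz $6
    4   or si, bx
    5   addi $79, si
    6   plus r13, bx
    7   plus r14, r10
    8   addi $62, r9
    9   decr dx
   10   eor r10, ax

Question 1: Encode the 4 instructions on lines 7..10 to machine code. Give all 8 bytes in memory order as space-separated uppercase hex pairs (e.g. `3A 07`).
35 70 E4 BE 41 80 F0 50

L7: plus op=0x6:5|rd=10:4|rs=14:4|pad=0:3 ⇒ 0x3570 ⇒ big 35 70
L8: addi op=0x1c:5|rd=9:4|imm=62:7 ⇒ 0xe4be ⇒ big e4 be
L9: decr op=0x8:5|rd=3:4|pad=0:7 ⇒ 0x4180 ⇒ big 41 80
L10: eor op=0x1e:5|rd=0:4|rs=10:4|pad=0:3 ⇒ 0xf050 ⇒ big f0 50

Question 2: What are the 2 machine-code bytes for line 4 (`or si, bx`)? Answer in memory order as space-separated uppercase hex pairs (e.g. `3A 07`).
4. or fields op=0xf:5|rd=1:4|rs=4:4|pad=0:3 → word 78a0h → 78 a0

78 A0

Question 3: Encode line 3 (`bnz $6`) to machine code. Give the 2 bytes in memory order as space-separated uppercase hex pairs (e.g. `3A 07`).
line 3 (bnz): pack op=0x1d:5|imm=6:11 = 0xe806; big→ e8 06

E8 06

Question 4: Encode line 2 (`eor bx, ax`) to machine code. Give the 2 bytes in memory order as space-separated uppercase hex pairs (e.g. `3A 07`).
L2: eor op=0x1e:5|rd=0:4|rs=1:4|pad=0:3 ⇒ 0xf008 ⇒ big f0 08

F0 08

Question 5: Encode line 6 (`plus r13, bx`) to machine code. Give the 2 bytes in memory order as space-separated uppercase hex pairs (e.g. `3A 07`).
line 6 (plus): pack op=0x6:5|rd=1:4|rs=13:4|pad=0:3 = 0x30e8; big→ 30 e8

30 E8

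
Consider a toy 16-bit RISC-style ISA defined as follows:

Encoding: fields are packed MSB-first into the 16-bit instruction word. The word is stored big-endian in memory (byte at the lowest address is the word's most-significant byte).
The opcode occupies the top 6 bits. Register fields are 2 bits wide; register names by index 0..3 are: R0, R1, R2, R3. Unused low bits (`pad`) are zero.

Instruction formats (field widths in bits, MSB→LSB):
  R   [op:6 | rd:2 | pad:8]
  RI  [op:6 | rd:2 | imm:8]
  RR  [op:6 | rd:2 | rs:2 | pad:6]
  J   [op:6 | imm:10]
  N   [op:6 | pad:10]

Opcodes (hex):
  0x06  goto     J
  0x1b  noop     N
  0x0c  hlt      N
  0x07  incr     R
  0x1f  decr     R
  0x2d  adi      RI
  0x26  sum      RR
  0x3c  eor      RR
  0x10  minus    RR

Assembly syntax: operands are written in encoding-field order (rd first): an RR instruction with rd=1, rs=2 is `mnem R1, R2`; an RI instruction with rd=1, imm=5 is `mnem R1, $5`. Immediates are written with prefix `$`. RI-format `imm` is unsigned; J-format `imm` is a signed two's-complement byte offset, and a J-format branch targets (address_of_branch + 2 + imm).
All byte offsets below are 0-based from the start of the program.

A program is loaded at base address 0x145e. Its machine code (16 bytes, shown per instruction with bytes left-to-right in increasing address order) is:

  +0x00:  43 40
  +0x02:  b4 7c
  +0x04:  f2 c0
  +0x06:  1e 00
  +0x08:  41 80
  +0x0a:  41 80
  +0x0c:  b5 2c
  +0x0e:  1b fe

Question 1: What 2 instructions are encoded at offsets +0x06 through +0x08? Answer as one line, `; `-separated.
[06] 1e 00 → 0x1e00
  top 6b → 0x7 → incr [R]
  rd@[9:8]=0x2 ⇒ R2
[08] 41 80 → 0x4180
  top 6b → 0x10 → minus [RR]
  rd@[9:8]=0x1 ⇒ R1
  rs@[7:6]=0x2 ⇒ R2

incr R2; minus R1, R2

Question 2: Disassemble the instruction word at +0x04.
eor R2, R3

+0x04: f2 c0 ⇒ word 0xf2c0 (big)
  opcode bits[15:10]=0x3c: eor/RR
  [9:8] rd=2 = R2
  [7:6] rs=3 = R3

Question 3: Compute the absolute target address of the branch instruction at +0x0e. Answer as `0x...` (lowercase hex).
+0x0e: 1b fe ⇒ word 0x1bfe (big)
  op=0x1bfe>>10=0x6 ⇒ goto (J)
  [9:0] imm=1022 (s10→-2) = $-2
  target = base 0x145e + off 0x0e + 2 + imm -2 = 0x146c

0x146c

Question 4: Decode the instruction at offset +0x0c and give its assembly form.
[0c] b5 2c → 0xb52c
  top 6b → 0x2d → adi [RI]
  [9:8] rd=1 = R1
  [7:0] imm=44 = $44

adi R1, $44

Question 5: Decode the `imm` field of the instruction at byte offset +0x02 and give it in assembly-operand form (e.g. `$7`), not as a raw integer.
$124

off 0x02: read b4 7c as big → 0xb47c
  opcode bits[15:10]=0x2d: adi/RI
  rd: (w>>8)&0x3=0x0 → R0
  imm: (w>>0)&0xff=0x7c → $124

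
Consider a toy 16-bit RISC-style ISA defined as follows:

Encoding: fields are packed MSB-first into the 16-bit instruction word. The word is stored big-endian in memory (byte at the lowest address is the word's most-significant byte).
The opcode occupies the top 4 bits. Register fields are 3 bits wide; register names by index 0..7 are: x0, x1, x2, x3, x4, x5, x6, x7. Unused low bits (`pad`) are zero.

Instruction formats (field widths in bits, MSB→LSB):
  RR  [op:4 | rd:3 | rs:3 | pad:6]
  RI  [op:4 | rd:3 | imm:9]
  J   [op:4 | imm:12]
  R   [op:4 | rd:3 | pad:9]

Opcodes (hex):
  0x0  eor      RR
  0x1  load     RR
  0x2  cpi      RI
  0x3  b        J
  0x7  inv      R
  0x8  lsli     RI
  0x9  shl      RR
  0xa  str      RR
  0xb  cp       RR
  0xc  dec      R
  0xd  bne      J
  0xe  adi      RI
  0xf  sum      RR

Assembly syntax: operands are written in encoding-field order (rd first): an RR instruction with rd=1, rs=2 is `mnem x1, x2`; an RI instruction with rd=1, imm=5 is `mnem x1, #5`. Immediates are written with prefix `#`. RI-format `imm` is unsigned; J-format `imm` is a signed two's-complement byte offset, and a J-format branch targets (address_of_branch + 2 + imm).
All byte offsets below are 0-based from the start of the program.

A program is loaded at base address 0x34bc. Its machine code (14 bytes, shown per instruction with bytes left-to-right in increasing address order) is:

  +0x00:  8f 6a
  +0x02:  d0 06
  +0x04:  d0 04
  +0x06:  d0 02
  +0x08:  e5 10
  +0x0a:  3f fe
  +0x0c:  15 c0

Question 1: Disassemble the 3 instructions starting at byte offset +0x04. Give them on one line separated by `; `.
bne #4; bne #2; adi x2, #272

@+04  big-endian(d0 04) = 0xd004
  top 4b → 0xd → bne [J]
  imm: (w>>0)&0xfff=0x4 → #4
@+06  big-endian(d0 02) = 0xd002
  top 4b → 0xd → bne [J]
  imm: (w>>0)&0xfff=0x2 → #2
@+08  big-endian(e5 10) = 0xe510
  top 4b → 0xe → adi [RI]
  rd: (w>>9)&0x7=0x2 → x2
  imm: (w>>0)&0x1ff=0x110 → #272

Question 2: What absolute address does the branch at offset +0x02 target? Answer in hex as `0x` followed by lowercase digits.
@+02  big-endian(d0 06) = 0xd006
  opcode bits[15:12]=0xd: bne/J
  [11:0] imm=6 = #6
  target = base 0x34bc + off 0x02 + 2 + imm 6 = 0x34c6

0x34c6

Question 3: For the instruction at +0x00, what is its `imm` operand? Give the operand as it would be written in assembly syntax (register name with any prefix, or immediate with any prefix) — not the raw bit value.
+0x00: 8f 6a ⇒ word 0x8f6a (big)
  op=0x8f6a>>12=0x8 ⇒ lsli (RI)
  [11:9] rd=7 = x7
  [8:0] imm=362 = #362

#362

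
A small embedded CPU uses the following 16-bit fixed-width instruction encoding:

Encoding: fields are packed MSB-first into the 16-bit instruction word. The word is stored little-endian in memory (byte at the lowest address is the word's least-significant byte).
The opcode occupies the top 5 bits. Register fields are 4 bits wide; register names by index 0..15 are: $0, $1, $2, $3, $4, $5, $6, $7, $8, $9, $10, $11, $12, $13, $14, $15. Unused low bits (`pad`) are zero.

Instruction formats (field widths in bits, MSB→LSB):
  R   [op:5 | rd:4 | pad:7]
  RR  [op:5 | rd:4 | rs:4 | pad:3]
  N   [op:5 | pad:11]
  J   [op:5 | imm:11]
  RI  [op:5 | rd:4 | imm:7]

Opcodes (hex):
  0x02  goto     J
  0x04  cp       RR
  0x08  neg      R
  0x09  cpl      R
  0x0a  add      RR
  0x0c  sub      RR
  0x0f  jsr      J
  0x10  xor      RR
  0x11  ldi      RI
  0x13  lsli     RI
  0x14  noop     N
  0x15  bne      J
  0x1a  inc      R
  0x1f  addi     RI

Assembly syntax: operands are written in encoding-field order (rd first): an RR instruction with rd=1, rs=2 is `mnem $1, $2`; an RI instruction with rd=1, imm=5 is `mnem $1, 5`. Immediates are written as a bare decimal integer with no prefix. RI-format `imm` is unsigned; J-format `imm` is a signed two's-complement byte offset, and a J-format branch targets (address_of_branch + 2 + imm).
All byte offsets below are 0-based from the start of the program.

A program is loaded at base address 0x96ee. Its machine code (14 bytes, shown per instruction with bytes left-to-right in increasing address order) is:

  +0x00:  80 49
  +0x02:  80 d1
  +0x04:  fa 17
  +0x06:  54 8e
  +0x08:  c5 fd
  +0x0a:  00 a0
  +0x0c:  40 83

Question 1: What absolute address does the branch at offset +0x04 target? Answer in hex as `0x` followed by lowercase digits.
@+04  little-endian(fa 17) = 0x17fa
  top 5b → 0x2 → goto [J]
  imm@[10:0]=0x7fa (s11→-6) ⇒ -6
  target = base 0x96ee + off 0x04 + 2 + imm -6 = 0x96ee

0x96ee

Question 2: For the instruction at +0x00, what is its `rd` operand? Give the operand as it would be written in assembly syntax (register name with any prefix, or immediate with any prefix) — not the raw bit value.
[00] 80 49 → 0x4980
  op=0x4980>>11=0x9 ⇒ cpl (R)
  [10:7] rd=3 = $3

$3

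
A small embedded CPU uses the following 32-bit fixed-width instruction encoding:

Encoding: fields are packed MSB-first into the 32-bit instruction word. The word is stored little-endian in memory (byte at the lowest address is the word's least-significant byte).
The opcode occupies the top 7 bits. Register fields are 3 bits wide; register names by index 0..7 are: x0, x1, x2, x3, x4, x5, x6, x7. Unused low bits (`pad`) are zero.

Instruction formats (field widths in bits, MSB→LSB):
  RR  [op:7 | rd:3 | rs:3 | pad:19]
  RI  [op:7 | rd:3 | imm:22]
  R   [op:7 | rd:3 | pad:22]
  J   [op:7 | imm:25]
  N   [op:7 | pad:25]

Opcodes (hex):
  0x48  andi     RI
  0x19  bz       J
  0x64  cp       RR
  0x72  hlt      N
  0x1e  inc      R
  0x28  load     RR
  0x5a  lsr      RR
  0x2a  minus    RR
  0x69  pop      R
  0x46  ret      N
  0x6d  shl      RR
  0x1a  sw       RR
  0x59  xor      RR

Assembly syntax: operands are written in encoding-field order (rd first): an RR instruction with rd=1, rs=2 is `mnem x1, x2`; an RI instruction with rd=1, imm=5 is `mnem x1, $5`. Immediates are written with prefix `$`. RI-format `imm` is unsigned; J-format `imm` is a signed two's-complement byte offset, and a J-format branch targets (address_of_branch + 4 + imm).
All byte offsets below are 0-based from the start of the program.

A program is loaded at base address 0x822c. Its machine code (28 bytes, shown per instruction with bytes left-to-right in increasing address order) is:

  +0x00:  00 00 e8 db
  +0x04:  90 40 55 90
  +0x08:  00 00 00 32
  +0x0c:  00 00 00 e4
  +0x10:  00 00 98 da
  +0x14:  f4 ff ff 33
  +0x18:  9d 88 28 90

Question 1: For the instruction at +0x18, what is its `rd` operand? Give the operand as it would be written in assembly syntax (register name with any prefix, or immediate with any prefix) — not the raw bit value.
x0

+0x18: 9d 88 28 90 ⇒ word 0x9028889d (little)
  top 7b → 0x48 → andi [RI]
  [24:22] rd=0 = x0
  [21:0] imm=2656413 = $2656413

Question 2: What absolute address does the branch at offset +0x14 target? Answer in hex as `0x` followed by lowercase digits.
0x8238

@+14  little-endian(f4 ff ff 33) = 0x33fffff4
  op=0x33fffff4>>25=0x19 ⇒ bz (J)
  imm@[24:0]=0x1fffff4 (s25→-12) ⇒ $-12
  target = base 0x822c + off 0x14 + 4 + imm -12 = 0x8238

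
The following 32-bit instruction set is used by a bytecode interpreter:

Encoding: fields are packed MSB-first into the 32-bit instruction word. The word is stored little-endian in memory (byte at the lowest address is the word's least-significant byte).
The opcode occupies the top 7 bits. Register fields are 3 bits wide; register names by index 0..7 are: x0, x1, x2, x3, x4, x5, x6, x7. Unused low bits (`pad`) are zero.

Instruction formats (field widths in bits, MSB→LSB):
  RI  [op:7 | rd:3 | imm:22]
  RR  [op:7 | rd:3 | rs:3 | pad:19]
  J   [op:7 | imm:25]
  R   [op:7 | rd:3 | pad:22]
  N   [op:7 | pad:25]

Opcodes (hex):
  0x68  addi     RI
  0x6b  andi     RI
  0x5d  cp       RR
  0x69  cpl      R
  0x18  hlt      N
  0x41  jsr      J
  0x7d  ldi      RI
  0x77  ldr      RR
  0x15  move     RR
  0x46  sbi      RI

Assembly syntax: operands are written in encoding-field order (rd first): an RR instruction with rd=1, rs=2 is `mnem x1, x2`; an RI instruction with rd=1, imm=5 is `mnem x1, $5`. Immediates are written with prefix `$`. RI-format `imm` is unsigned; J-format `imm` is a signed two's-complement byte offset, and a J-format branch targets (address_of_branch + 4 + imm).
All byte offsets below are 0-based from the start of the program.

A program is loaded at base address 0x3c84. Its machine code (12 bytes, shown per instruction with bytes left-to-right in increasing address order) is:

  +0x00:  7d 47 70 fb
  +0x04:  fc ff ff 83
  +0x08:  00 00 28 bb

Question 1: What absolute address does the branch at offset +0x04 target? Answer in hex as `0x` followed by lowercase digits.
0x3c88

[04] fc ff ff 83 → 0x83fffffc
  op=0x83fffffc>>25=0x41 ⇒ jsr (J)
  [24:0] imm=33554428 (s25→-4) = $-4
  target = base 0x3c84 + off 0x04 + 4 + imm -4 = 0x3c88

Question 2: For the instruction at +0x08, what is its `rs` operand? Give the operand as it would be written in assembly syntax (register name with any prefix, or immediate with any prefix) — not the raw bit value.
+0x08: 00 00 28 bb ⇒ word 0xbb280000 (little)
  top 7b → 0x5d → cp [RR]
  rd: (w>>22)&0x7=0x4 → x4
  rs: (w>>19)&0x7=0x5 → x5

x5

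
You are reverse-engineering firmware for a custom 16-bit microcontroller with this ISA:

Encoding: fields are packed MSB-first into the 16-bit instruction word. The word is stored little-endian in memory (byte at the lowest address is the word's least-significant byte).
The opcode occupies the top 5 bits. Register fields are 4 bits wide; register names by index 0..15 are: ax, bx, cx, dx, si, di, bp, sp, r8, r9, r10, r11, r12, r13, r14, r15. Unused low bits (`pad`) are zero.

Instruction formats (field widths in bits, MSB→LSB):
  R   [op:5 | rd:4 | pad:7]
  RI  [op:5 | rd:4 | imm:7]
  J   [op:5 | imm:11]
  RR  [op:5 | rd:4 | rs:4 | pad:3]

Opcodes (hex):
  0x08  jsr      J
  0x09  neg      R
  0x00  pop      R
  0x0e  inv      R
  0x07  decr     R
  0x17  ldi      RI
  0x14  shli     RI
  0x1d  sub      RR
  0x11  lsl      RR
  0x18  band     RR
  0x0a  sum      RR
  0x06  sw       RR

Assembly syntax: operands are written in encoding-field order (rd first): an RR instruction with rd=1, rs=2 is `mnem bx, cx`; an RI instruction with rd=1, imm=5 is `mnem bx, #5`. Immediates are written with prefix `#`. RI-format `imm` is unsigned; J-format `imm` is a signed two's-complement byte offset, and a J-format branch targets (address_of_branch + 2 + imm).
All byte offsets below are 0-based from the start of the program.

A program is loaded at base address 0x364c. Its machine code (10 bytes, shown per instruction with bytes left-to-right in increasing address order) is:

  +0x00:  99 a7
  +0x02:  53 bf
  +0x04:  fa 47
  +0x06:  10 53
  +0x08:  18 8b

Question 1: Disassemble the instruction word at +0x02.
ldi r14, #83

[02] 53 bf → 0xbf53
  opcode bits[15:11]=0x17: ldi/RI
  [10:7] rd=14 = r14
  [6:0] imm=83 = #83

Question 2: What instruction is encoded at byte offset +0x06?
sum bp, cx

@+06  little-endian(10 53) = 0x5310
  opcode bits[15:11]=0xa: sum/RR
  [10:7] rd=6 = bp
  [6:3] rs=2 = cx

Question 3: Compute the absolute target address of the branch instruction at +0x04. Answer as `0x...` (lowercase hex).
off 0x04: read fa 47 as little → 0x47fa
  op=0x47fa>>11=0x8 ⇒ jsr (J)
  imm@[10:0]=0x7fa (s11→-6) ⇒ #-6
  target = base 0x364c + off 0x04 + 2 + imm -6 = 0x364c

0x364c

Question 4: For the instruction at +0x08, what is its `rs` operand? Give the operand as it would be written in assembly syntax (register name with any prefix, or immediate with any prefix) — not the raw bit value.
dx

[08] 18 8b → 0x8b18
  opcode bits[15:11]=0x11: lsl/RR
  rd: (w>>7)&0xf=0x6 → bp
  rs: (w>>3)&0xf=0x3 → dx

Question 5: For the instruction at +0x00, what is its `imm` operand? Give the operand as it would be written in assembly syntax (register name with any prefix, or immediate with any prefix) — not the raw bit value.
[00] 99 a7 → 0xa799
  opcode bits[15:11]=0x14: shli/RI
  rd: (w>>7)&0xf=0xf → r15
  imm: (w>>0)&0x7f=0x19 → #25

#25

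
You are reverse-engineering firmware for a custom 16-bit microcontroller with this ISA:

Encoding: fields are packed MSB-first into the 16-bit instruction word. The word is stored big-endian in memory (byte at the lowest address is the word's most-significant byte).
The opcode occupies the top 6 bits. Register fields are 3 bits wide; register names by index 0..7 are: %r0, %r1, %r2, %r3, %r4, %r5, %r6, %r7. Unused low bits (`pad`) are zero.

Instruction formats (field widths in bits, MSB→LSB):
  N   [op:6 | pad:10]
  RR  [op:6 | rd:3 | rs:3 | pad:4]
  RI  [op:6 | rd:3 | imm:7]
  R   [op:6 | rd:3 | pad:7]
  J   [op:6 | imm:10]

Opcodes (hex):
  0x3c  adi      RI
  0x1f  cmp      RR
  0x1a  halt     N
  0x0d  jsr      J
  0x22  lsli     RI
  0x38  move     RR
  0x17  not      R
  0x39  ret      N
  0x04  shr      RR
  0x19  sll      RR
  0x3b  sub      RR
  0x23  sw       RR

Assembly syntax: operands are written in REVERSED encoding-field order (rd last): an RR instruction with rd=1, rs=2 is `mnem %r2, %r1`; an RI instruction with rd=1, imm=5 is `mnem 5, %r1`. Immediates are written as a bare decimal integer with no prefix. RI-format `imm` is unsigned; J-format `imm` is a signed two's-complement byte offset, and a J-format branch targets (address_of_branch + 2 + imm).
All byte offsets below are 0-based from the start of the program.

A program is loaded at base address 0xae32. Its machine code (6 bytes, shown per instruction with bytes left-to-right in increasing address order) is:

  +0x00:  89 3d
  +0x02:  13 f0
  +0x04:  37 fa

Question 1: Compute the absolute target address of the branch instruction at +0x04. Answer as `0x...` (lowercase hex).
off 0x04: read 37 fa as big → 0x37fa
  top 6b → 0xd → jsr [J]
  imm: (w>>0)&0x3ff=0x3fa (s10→-6) → -6
  target = base 0xae32 + off 0x04 + 2 + imm -6 = 0xae32

0xae32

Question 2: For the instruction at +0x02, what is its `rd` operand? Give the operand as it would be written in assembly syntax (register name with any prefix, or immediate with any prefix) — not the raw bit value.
%r7

@+02  big-endian(13 f0) = 0x13f0
  opcode bits[15:10]=0x4: shr/RR
  rd: (w>>7)&0x7=0x7 → %r7
  rs: (w>>4)&0x7=0x7 → %r7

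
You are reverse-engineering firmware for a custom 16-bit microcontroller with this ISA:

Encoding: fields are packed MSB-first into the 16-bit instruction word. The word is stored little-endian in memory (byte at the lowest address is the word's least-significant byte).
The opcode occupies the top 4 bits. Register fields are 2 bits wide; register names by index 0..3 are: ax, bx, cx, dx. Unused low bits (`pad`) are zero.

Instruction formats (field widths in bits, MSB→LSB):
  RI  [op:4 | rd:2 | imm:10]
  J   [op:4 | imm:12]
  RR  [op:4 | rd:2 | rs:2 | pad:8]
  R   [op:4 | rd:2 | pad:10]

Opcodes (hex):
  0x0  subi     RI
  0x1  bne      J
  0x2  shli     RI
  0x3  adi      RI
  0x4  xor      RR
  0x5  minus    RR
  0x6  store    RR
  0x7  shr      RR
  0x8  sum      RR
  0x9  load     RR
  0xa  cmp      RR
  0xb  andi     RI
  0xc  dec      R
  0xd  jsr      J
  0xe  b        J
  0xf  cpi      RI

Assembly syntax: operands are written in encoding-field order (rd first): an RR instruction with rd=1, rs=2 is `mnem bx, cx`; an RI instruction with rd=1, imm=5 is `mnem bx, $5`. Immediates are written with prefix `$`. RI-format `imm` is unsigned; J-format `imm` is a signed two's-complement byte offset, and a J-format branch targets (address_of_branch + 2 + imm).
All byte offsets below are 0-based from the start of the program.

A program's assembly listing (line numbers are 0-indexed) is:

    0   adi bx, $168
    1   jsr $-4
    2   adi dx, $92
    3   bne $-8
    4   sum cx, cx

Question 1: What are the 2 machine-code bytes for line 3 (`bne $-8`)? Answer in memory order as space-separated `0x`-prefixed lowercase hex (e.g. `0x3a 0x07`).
0xf8 0x1f

L3: bne op=0x1:4|imm=-8:12 ⇒ 0x1ff8 ⇒ little f8 1f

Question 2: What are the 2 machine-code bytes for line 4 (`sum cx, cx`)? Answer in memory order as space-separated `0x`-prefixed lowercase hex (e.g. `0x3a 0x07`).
0x00 0x8a

line 4 (sum): pack op=0x8:4|rd=2:2|rs=2:2|pad=0:8 = 0x8a00; little→ 00 8a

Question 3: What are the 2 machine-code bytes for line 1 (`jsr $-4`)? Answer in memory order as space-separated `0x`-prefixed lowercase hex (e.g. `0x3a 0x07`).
0xfc 0xdf

1. jsr fields op=0xd:4|imm=-4:12 → word dffch → fc df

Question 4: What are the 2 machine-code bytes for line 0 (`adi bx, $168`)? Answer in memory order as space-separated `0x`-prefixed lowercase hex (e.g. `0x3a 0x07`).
0. adi fields op=0x3:4|rd=1:2|imm=168:10 → word 34a8h → a8 34

0xa8 0x34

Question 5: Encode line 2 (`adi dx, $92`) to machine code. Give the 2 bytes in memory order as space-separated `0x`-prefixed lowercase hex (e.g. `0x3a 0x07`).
0x5c 0x3c

L2: adi op=0x3:4|rd=3:2|imm=92:10 ⇒ 0x3c5c ⇒ little 5c 3c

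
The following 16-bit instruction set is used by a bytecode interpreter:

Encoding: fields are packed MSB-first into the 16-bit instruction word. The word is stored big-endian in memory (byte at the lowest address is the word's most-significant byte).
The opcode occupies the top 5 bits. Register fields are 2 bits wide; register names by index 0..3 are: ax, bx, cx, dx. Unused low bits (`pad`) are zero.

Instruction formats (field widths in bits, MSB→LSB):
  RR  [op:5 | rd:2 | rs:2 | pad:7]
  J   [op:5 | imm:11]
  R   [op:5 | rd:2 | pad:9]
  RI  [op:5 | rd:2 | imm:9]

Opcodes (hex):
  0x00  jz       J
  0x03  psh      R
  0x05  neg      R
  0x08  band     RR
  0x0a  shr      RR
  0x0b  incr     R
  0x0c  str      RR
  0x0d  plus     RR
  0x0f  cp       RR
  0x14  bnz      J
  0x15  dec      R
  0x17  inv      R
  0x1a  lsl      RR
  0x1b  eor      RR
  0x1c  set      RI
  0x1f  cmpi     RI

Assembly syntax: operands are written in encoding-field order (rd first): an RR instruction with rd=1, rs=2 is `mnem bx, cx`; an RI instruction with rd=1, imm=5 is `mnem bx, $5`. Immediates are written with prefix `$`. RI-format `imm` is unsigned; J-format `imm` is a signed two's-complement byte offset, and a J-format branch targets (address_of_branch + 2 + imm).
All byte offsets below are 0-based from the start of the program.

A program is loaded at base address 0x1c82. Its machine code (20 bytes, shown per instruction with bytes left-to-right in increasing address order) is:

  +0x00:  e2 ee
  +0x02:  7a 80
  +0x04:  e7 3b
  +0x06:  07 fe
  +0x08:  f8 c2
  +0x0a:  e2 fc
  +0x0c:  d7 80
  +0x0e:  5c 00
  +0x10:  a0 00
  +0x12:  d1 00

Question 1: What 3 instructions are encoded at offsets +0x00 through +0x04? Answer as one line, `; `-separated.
set bx, $238; cp bx, bx; set dx, $315

off 0x00: read e2 ee as big → 0xe2ee
  op=0xe2ee>>11=0x1c ⇒ set (RI)
  [10:9] rd=1 = bx
  [8:0] imm=238 = $238
off 0x02: read 7a 80 as big → 0x7a80
  op=0x7a80>>11=0xf ⇒ cp (RR)
  [10:9] rd=1 = bx
  [8:7] rs=1 = bx
off 0x04: read e7 3b as big → 0xe73b
  op=0xe73b>>11=0x1c ⇒ set (RI)
  [10:9] rd=3 = dx
  [8:0] imm=315 = $315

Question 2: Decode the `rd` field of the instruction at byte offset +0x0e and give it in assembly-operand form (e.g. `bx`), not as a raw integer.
[0e] 5c 00 → 0x5c00
  op=0x5c00>>11=0xb ⇒ incr (R)
  [10:9] rd=2 = cx

cx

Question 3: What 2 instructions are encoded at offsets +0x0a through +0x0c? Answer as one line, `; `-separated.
set bx, $252; lsl dx, dx

off 0x0a: read e2 fc as big → 0xe2fc
  opcode bits[15:11]=0x1c: set/RI
  rd@[10:9]=0x1 ⇒ bx
  imm@[8:0]=0xfc ⇒ $252
off 0x0c: read d7 80 as big → 0xd780
  opcode bits[15:11]=0x1a: lsl/RR
  rd@[10:9]=0x3 ⇒ dx
  rs@[8:7]=0x3 ⇒ dx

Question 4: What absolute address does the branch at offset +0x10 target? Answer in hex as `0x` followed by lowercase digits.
off 0x10: read a0 00 as big → 0xa000
  top 5b → 0x14 → bnz [J]
  [10:0] imm=0 = $0
  target = base 0x1c82 + off 0x10 + 2 + imm 0 = 0x1c94

0x1c94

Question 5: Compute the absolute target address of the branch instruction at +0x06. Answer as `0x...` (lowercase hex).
off 0x06: read 07 fe as big → 0x07fe
  op=0x07fe>>11=0x0 ⇒ jz (J)
  imm@[10:0]=0x7fe (s11→-2) ⇒ $-2
  target = base 0x1c82 + off 0x06 + 2 + imm -2 = 0x1c88

0x1c88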